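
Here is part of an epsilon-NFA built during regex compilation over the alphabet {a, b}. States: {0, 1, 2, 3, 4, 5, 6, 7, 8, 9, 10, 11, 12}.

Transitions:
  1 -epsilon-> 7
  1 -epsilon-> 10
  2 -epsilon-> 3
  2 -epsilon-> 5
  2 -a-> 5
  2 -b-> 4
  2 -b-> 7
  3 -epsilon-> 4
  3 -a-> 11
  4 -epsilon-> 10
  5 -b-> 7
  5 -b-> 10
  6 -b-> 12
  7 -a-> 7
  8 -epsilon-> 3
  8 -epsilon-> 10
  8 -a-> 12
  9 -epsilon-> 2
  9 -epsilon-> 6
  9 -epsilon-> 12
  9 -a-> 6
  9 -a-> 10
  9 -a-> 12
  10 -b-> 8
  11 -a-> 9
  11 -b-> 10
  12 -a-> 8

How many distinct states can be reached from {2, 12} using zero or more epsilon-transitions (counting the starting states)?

Start with {2, 12}.
From 2 via epsilon: add 3, 5.
From 3 via epsilon: add 4.
From 4 via epsilon: add 10.
epsilon-closure = {2, 3, 4, 5, 10, 12}, which has 6 states.

6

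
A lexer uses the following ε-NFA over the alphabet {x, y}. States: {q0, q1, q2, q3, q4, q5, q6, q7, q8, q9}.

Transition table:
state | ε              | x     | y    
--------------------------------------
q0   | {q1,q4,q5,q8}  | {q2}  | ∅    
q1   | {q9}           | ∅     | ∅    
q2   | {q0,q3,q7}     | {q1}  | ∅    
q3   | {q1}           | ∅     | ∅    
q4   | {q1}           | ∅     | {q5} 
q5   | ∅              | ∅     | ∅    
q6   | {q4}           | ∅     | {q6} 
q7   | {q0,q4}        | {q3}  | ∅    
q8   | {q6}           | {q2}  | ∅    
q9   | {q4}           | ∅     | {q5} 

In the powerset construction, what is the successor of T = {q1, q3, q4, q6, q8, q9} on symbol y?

q4 on y → {q5}.
q6 on y → {q6}.
q9 on y → {q5}.
No y-transition from q1, q3, q8.
Union after reading y: {q5, q6}.
Now take the ε-closure:
From q6 via ε: add q4.
From q4 via ε: add q1.
From q1 via ε: add q9.
No new states can be added; the closed set is {q1, q4, q5, q6, q9}.

{q1, q4, q5, q6, q9}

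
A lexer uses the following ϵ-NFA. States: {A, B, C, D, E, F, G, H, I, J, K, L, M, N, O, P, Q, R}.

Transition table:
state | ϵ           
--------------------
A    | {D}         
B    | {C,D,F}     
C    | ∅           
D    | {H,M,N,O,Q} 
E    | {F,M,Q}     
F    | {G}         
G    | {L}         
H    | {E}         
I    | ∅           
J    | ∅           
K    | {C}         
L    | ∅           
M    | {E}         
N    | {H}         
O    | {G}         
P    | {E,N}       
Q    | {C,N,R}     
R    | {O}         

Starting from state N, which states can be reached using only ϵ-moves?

Start with {N}.
From N via ϵ: add H.
From H via ϵ: add E.
From E via ϵ: add F, M, Q.
From F via ϵ: add G.
From Q via ϵ: add C, R.
From G via ϵ: add L.
From R via ϵ: add O.
No new states can be added; the closed set is {C, E, F, G, H, L, M, N, O, Q, R}.

{C, E, F, G, H, L, M, N, O, Q, R}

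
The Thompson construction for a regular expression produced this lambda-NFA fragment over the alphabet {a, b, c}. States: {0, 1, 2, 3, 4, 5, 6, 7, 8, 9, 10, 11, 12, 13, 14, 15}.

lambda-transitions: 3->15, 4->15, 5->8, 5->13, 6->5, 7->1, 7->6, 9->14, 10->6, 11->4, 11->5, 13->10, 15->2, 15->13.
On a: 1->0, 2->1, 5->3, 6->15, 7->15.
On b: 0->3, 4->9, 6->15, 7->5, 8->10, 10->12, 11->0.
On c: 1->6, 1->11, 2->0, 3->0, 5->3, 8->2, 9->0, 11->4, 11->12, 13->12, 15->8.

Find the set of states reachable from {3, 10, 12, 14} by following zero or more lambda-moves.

Start with {3, 10, 12, 14}.
From 3 via lambda: add 15.
From 10 via lambda: add 6.
From 6 via lambda: add 5.
From 15 via lambda: add 2, 13.
From 5 via lambda: add 8.
No new states can be added; the closed set is {2, 3, 5, 6, 8, 10, 12, 13, 14, 15}.

{2, 3, 5, 6, 8, 10, 12, 13, 14, 15}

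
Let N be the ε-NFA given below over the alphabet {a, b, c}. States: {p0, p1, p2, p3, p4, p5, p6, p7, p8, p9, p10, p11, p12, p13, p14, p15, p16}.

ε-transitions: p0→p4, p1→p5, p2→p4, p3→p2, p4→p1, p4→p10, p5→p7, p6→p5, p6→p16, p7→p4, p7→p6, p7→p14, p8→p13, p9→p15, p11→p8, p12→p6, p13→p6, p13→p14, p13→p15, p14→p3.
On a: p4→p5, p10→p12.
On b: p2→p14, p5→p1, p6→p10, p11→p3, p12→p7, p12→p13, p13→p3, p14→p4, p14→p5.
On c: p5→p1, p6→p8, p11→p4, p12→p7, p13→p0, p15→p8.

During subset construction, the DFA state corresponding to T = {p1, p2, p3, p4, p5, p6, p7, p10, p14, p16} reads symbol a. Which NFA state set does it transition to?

{p1, p2, p3, p4, p5, p6, p7, p10, p12, p14, p16}

p4 on a → {p5}.
p10 on a → {p12}.
No a-transition from p1, p2, p3, p5, p6, p7, p14, p16.
Union after reading a: {p5, p12}.
Now take the ε-closure:
From p5 via ε: add p7.
From p12 via ε: add p6.
From p6 via ε: add p16.
From p7 via ε: add p4, p14.
From p4 via ε: add p1, p10.
From p14 via ε: add p3.
From p3 via ε: add p2.
No new states can be added; the closed set is {p1, p2, p3, p4, p5, p6, p7, p10, p12, p14, p16}.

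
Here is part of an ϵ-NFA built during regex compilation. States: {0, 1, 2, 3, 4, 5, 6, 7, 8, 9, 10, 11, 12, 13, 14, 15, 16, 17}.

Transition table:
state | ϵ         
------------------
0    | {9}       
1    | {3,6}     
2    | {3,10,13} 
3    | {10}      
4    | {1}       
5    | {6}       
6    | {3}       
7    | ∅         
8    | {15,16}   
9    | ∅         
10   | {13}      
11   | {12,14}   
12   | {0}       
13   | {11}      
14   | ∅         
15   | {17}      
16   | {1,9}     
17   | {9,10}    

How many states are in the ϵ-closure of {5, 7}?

11

Start with {5, 7}.
From 5 via ϵ: add 6.
From 6 via ϵ: add 3.
From 3 via ϵ: add 10.
From 10 via ϵ: add 13.
From 13 via ϵ: add 11.
From 11 via ϵ: add 12, 14.
From 12 via ϵ: add 0.
From 0 via ϵ: add 9.
ϵ-closure = {0, 3, 5, 6, 7, 9, 10, 11, 12, 13, 14}, which has 11 states.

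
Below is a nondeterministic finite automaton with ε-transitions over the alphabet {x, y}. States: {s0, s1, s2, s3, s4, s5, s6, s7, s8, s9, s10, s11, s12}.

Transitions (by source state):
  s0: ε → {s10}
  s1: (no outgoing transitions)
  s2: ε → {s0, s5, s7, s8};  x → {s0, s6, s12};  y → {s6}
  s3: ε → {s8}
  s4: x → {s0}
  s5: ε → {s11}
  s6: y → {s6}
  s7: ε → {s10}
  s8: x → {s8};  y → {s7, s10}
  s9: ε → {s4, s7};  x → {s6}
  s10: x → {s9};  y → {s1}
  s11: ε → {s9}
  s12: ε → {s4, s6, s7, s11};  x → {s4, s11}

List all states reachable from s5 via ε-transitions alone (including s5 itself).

{s4, s5, s7, s9, s10, s11}

Start with {s5}.
From s5 via ε: add s11.
From s11 via ε: add s9.
From s9 via ε: add s4, s7.
From s7 via ε: add s10.
No new states can be added; the closed set is {s4, s5, s7, s9, s10, s11}.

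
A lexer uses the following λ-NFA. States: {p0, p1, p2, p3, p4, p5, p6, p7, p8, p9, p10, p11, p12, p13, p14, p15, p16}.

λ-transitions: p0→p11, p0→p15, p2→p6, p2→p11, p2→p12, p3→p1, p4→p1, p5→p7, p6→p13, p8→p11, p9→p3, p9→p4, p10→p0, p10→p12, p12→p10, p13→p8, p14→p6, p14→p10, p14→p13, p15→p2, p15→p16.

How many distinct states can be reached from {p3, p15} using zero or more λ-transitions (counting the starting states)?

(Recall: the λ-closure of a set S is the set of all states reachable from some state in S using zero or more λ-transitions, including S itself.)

12

Start with {p3, p15}.
From p3 via λ: add p1.
From p15 via λ: add p2, p16.
From p2 via λ: add p6, p11, p12.
From p6 via λ: add p13.
From p12 via λ: add p10.
From p10 via λ: add p0.
From p13 via λ: add p8.
λ-closure = {p0, p1, p2, p3, p6, p8, p10, p11, p12, p13, p15, p16}, which has 12 states.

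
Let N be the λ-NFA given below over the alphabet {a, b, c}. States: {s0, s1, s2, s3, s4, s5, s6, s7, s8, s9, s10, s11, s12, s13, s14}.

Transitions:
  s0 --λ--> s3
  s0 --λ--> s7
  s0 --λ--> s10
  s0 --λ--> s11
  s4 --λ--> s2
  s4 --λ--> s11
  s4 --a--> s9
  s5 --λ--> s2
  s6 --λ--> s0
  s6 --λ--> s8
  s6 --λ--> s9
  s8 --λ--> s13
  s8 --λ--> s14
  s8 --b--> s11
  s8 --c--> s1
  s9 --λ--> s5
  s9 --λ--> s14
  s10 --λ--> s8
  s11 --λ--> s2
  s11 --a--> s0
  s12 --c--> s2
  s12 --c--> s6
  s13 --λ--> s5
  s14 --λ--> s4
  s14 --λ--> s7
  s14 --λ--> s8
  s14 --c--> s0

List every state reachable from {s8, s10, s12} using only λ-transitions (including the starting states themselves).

{s2, s4, s5, s7, s8, s10, s11, s12, s13, s14}

Start with {s8, s10, s12}.
From s8 via λ: add s13, s14.
From s13 via λ: add s5.
From s14 via λ: add s4, s7.
From s4 via λ: add s2, s11.
No new states can be added; the closed set is {s2, s4, s5, s7, s8, s10, s11, s12, s13, s14}.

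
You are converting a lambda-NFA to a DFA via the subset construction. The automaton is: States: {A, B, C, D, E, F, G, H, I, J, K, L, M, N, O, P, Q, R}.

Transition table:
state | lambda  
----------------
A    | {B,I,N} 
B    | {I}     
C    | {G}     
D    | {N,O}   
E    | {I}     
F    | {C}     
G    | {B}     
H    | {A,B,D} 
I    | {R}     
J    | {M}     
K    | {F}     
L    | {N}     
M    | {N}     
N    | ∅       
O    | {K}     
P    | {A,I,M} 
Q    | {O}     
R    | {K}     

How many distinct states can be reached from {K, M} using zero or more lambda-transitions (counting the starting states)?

Start with {K, M}.
From K via lambda: add F.
From M via lambda: add N.
From F via lambda: add C.
From C via lambda: add G.
From G via lambda: add B.
From B via lambda: add I.
From I via lambda: add R.
lambda-closure = {B, C, F, G, I, K, M, N, R}, which has 9 states.

9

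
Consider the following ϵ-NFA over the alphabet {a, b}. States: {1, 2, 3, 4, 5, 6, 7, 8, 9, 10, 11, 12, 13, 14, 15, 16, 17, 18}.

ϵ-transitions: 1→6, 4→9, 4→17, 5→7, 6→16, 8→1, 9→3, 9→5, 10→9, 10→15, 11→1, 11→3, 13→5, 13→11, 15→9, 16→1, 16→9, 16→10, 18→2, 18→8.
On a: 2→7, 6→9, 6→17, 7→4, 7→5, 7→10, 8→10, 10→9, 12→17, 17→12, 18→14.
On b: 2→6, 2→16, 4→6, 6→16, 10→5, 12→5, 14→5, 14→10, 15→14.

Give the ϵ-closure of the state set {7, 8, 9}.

Start with {7, 8, 9}.
From 8 via ϵ: add 1.
From 9 via ϵ: add 3, 5.
From 1 via ϵ: add 6.
From 6 via ϵ: add 16.
From 16 via ϵ: add 10.
From 10 via ϵ: add 15.
No new states can be added; the closed set is {1, 3, 5, 6, 7, 8, 9, 10, 15, 16}.

{1, 3, 5, 6, 7, 8, 9, 10, 15, 16}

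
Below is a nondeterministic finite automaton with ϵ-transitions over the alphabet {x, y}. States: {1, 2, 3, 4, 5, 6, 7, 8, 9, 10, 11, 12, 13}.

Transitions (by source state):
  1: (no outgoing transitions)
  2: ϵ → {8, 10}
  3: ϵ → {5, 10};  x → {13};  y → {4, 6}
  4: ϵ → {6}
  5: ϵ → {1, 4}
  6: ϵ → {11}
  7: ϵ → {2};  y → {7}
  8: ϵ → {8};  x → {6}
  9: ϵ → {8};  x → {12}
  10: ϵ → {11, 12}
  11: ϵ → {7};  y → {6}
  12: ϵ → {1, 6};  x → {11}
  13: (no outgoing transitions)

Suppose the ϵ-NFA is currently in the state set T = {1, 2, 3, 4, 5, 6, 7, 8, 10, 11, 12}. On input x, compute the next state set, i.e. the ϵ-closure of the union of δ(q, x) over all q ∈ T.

3 on x → {13}.
8 on x → {6}.
12 on x → {11}.
No x-transition from 1, 2, 4, 5, 6, 7, 10, 11.
Union after reading x: {6, 11, 13}.
Now take the ϵ-closure:
From 11 via ϵ: add 7.
From 7 via ϵ: add 2.
From 2 via ϵ: add 8, 10.
From 10 via ϵ: add 12.
From 12 via ϵ: add 1.
No new states can be added; the closed set is {1, 2, 6, 7, 8, 10, 11, 12, 13}.

{1, 2, 6, 7, 8, 10, 11, 12, 13}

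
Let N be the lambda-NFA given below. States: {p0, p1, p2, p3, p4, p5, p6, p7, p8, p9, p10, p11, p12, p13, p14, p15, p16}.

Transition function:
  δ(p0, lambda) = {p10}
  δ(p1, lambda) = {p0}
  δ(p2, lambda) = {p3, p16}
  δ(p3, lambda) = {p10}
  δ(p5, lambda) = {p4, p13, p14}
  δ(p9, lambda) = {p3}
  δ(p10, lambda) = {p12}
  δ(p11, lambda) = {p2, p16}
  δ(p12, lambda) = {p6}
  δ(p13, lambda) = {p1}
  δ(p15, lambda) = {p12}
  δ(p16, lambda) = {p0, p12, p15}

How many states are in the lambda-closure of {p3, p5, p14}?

10

Start with {p3, p5, p14}.
From p3 via lambda: add p10.
From p5 via lambda: add p4, p13.
From p10 via lambda: add p12.
From p13 via lambda: add p1.
From p1 via lambda: add p0.
From p12 via lambda: add p6.
lambda-closure = {p0, p1, p3, p4, p5, p6, p10, p12, p13, p14}, which has 10 states.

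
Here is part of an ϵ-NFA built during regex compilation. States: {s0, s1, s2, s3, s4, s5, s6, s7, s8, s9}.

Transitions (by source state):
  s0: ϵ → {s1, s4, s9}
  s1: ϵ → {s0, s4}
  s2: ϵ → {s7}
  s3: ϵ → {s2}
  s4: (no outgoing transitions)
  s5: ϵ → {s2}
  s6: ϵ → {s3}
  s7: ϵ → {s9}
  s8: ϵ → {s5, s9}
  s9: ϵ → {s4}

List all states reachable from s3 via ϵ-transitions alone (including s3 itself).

{s2, s3, s4, s7, s9}

Start with {s3}.
From s3 via ϵ: add s2.
From s2 via ϵ: add s7.
From s7 via ϵ: add s9.
From s9 via ϵ: add s4.
No new states can be added; the closed set is {s2, s3, s4, s7, s9}.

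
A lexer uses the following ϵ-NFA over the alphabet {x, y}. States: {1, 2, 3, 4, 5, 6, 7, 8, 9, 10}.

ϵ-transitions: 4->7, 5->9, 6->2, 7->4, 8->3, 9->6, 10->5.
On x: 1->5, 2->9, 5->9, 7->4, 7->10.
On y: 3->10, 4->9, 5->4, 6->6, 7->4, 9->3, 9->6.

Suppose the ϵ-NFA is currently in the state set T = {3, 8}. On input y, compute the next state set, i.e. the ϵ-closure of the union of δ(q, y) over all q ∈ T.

{2, 5, 6, 9, 10}

3 on y → {10}.
No y-transition from 8.
Union after reading y: {10}.
Now take the ϵ-closure:
From 10 via ϵ: add 5.
From 5 via ϵ: add 9.
From 9 via ϵ: add 6.
From 6 via ϵ: add 2.
No new states can be added; the closed set is {2, 5, 6, 9, 10}.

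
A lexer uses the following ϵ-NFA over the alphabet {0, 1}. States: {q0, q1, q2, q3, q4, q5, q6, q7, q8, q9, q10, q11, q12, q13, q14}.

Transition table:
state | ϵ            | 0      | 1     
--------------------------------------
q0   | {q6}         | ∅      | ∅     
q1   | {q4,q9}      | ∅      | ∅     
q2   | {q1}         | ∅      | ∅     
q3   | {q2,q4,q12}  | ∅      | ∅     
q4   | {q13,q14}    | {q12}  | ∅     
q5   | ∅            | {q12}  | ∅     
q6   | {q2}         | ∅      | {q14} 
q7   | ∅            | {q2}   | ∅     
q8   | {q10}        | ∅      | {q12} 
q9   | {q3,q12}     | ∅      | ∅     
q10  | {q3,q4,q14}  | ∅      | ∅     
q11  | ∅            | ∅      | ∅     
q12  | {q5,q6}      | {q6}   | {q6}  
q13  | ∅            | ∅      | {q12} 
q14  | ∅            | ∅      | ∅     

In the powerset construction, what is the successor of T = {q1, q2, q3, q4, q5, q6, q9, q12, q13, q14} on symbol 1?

{q1, q2, q3, q4, q5, q6, q9, q12, q13, q14}

q6 on 1 → {q14}.
q12 on 1 → {q6}.
q13 on 1 → {q12}.
No 1-transition from q1, q2, q3, q4, q5, q9, q14.
Union after reading 1: {q6, q12, q14}.
Now take the ϵ-closure:
From q6 via ϵ: add q2.
From q12 via ϵ: add q5.
From q2 via ϵ: add q1.
From q1 via ϵ: add q4, q9.
From q4 via ϵ: add q13.
From q9 via ϵ: add q3.
No new states can be added; the closed set is {q1, q2, q3, q4, q5, q6, q9, q12, q13, q14}.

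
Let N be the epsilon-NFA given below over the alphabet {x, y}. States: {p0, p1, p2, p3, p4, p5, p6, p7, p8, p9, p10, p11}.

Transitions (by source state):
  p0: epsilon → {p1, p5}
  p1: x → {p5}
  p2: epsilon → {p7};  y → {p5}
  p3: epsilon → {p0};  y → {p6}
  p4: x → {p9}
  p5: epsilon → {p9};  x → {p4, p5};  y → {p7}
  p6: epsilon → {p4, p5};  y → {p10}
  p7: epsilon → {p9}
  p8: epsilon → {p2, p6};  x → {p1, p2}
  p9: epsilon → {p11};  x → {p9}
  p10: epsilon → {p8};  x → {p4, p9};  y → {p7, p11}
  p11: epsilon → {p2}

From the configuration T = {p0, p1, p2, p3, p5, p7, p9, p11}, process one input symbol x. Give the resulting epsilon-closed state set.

{p2, p4, p5, p7, p9, p11}

p1 on x → {p5}.
p5 on x → {p4, p5}.
p9 on x → {p9}.
No x-transition from p0, p2, p3, p7, p11.
Union after reading x: {p4, p5, p9}.
Now take the epsilon-closure:
From p9 via epsilon: add p11.
From p11 via epsilon: add p2.
From p2 via epsilon: add p7.
No new states can be added; the closed set is {p2, p4, p5, p7, p9, p11}.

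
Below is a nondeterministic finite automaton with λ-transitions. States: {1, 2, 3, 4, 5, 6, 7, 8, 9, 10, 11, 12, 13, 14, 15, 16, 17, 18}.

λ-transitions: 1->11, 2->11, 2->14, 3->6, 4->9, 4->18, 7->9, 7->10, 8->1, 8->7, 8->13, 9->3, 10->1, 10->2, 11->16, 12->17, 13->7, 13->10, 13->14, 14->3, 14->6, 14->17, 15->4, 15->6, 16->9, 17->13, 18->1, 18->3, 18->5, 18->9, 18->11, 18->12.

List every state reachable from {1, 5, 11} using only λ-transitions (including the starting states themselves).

{1, 3, 5, 6, 9, 11, 16}

Start with {1, 5, 11}.
From 11 via λ: add 16.
From 16 via λ: add 9.
From 9 via λ: add 3.
From 3 via λ: add 6.
No new states can be added; the closed set is {1, 3, 5, 6, 9, 11, 16}.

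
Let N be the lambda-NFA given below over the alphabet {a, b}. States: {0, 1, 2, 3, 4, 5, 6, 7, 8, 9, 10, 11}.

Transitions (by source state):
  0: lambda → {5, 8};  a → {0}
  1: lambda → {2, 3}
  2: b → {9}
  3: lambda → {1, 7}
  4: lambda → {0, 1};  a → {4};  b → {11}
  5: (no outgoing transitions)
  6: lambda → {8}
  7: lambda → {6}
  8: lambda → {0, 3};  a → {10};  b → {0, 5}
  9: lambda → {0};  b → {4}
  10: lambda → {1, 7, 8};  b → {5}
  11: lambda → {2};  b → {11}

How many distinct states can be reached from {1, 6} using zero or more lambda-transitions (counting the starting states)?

8

Start with {1, 6}.
From 1 via lambda: add 2, 3.
From 6 via lambda: add 8.
From 3 via lambda: add 7.
From 8 via lambda: add 0.
From 0 via lambda: add 5.
lambda-closure = {0, 1, 2, 3, 5, 6, 7, 8}, which has 8 states.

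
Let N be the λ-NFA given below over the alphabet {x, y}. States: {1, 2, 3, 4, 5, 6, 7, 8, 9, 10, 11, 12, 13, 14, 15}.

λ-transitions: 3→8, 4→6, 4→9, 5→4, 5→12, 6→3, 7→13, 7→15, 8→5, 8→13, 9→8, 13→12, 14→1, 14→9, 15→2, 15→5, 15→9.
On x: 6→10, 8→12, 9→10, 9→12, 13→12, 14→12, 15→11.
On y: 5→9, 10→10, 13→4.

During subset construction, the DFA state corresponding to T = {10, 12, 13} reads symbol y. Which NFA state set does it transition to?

10 on y → {10}.
13 on y → {4}.
No y-transition from 12.
Union after reading y: {4, 10}.
Now take the λ-closure:
From 4 via λ: add 6, 9.
From 6 via λ: add 3.
From 9 via λ: add 8.
From 8 via λ: add 5, 13.
From 5 via λ: add 12.
No new states can be added; the closed set is {3, 4, 5, 6, 8, 9, 10, 12, 13}.

{3, 4, 5, 6, 8, 9, 10, 12, 13}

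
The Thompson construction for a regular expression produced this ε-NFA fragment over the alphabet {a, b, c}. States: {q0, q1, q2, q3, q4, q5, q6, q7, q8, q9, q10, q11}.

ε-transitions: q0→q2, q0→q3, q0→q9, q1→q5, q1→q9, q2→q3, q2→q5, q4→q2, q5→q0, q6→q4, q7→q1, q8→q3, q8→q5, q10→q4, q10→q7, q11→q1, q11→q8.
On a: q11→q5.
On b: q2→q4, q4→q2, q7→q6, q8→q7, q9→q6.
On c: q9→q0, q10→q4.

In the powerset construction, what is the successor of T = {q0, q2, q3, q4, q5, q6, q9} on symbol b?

q2 on b → {q4}.
q4 on b → {q2}.
q9 on b → {q6}.
No b-transition from q0, q3, q5, q6.
Union after reading b: {q2, q4, q6}.
Now take the ε-closure:
From q2 via ε: add q3, q5.
From q5 via ε: add q0.
From q0 via ε: add q9.
No new states can be added; the closed set is {q0, q2, q3, q4, q5, q6, q9}.

{q0, q2, q3, q4, q5, q6, q9}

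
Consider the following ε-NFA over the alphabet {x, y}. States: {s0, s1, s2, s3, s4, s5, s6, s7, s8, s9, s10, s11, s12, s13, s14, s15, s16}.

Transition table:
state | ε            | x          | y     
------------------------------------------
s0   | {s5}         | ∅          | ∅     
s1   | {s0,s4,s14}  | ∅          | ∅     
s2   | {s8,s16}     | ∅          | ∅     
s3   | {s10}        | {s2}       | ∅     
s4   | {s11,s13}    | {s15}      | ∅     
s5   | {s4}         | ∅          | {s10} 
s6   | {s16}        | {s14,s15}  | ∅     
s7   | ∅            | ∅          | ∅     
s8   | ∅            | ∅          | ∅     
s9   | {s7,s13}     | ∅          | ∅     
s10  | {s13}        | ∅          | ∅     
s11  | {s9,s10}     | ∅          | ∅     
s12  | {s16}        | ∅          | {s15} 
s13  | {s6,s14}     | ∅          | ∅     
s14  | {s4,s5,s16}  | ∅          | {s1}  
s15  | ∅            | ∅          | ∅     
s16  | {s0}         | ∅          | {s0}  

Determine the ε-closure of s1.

Start with {s1}.
From s1 via ε: add s0, s4, s14.
From s0 via ε: add s5.
From s4 via ε: add s11, s13.
From s14 via ε: add s16.
From s11 via ε: add s9, s10.
From s13 via ε: add s6.
From s9 via ε: add s7.
No new states can be added; the closed set is {s0, s1, s4, s5, s6, s7, s9, s10, s11, s13, s14, s16}.

{s0, s1, s4, s5, s6, s7, s9, s10, s11, s13, s14, s16}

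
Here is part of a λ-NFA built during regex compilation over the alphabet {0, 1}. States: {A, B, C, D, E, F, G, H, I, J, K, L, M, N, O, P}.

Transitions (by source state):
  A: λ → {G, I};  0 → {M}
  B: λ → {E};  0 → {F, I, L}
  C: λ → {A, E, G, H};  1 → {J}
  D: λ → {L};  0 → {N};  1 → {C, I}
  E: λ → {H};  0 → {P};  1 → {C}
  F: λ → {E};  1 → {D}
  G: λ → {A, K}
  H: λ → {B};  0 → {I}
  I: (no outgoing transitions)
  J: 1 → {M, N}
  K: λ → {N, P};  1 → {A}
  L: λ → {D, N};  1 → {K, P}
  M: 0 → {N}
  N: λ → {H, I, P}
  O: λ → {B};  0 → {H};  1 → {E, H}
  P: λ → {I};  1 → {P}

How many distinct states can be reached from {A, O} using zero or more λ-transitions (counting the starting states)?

Start with {A, O}.
From A via λ: add G, I.
From O via λ: add B.
From B via λ: add E.
From G via λ: add K.
From E via λ: add H.
From K via λ: add N, P.
λ-closure = {A, B, E, G, H, I, K, N, O, P}, which has 10 states.

10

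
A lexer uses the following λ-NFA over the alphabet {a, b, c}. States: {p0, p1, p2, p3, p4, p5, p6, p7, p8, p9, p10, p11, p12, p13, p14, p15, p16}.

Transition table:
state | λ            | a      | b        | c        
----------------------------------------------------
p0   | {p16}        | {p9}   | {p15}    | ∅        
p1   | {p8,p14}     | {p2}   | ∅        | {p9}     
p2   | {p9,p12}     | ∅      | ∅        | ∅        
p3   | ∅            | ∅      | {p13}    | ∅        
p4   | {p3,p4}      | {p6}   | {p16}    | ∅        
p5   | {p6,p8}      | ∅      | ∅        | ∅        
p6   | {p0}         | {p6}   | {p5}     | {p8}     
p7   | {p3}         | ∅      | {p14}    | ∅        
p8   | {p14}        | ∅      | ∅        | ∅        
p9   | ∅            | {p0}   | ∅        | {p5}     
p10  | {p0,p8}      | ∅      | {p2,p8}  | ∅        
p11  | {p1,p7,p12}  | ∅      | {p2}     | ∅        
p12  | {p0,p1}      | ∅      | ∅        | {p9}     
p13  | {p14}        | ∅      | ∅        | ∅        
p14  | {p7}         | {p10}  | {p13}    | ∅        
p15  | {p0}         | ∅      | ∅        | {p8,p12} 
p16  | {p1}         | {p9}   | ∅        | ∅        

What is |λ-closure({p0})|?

7

Start with {p0}.
From p0 via λ: add p16.
From p16 via λ: add p1.
From p1 via λ: add p8, p14.
From p14 via λ: add p7.
From p7 via λ: add p3.
λ-closure = {p0, p1, p3, p7, p8, p14, p16}, which has 7 states.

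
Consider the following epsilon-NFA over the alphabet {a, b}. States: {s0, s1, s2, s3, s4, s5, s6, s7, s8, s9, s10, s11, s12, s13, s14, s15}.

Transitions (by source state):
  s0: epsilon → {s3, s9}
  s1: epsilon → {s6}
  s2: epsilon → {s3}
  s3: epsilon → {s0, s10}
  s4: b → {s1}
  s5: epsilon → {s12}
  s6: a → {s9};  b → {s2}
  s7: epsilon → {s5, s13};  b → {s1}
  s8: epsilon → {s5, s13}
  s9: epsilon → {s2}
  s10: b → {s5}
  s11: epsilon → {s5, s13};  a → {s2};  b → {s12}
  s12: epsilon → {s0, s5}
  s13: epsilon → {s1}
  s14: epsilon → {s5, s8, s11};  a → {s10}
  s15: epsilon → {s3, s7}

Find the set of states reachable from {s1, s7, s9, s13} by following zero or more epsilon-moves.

Start with {s1, s7, s9, s13}.
From s1 via epsilon: add s6.
From s7 via epsilon: add s5.
From s9 via epsilon: add s2.
From s2 via epsilon: add s3.
From s5 via epsilon: add s12.
From s3 via epsilon: add s0, s10.
No new states can be added; the closed set is {s0, s1, s2, s3, s5, s6, s7, s9, s10, s12, s13}.

{s0, s1, s2, s3, s5, s6, s7, s9, s10, s12, s13}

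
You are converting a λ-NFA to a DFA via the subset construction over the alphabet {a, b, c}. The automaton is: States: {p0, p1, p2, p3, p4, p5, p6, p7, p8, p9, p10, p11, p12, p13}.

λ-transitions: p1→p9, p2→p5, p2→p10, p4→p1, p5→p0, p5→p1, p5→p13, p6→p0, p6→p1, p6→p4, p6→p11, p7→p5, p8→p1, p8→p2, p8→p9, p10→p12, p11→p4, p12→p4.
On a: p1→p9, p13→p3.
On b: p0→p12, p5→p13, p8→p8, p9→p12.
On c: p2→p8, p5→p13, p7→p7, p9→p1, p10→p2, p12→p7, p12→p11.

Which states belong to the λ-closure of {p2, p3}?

{p0, p1, p2, p3, p4, p5, p9, p10, p12, p13}

Start with {p2, p3}.
From p2 via λ: add p5, p10.
From p5 via λ: add p0, p1, p13.
From p10 via λ: add p12.
From p1 via λ: add p9.
From p12 via λ: add p4.
No new states can be added; the closed set is {p0, p1, p2, p3, p4, p5, p9, p10, p12, p13}.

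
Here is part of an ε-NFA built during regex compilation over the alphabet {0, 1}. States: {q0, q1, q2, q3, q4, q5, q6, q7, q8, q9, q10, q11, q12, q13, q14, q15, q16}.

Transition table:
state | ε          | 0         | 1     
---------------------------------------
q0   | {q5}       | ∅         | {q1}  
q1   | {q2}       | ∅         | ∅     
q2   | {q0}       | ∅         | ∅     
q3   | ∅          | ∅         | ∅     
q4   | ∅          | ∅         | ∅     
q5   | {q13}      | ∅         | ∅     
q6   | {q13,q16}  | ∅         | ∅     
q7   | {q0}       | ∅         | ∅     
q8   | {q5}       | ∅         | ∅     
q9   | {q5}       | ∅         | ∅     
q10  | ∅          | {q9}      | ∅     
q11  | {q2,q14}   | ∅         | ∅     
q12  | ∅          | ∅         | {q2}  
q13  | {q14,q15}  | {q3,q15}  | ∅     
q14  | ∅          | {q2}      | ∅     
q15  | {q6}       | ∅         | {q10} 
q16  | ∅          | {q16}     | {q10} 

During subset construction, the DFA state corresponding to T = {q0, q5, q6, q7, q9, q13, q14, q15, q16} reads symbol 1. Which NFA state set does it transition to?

{q0, q1, q2, q5, q6, q10, q13, q14, q15, q16}

q0 on 1 → {q1}.
q15 on 1 → {q10}.
q16 on 1 → {q10}.
No 1-transition from q5, q6, q7, q9, q13, q14.
Union after reading 1: {q1, q10}.
Now take the ε-closure:
From q1 via ε: add q2.
From q2 via ε: add q0.
From q0 via ε: add q5.
From q5 via ε: add q13.
From q13 via ε: add q14, q15.
From q15 via ε: add q6.
From q6 via ε: add q16.
No new states can be added; the closed set is {q0, q1, q2, q5, q6, q10, q13, q14, q15, q16}.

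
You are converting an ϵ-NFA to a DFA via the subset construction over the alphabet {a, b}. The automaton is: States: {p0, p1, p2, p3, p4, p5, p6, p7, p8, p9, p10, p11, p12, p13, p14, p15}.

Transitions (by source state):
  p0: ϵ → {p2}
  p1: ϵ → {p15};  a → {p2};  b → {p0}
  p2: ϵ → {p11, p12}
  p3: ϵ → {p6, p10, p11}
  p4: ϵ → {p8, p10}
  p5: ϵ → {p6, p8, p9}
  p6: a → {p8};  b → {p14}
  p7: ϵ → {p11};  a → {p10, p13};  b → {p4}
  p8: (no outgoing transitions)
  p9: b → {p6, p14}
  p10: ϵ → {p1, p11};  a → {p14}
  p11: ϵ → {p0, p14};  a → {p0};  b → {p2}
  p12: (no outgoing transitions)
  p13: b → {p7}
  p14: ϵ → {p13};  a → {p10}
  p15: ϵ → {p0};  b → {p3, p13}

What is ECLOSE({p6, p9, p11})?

{p0, p2, p6, p9, p11, p12, p13, p14}

Start with {p6, p9, p11}.
From p11 via ϵ: add p0, p14.
From p0 via ϵ: add p2.
From p14 via ϵ: add p13.
From p2 via ϵ: add p12.
No new states can be added; the closed set is {p0, p2, p6, p9, p11, p12, p13, p14}.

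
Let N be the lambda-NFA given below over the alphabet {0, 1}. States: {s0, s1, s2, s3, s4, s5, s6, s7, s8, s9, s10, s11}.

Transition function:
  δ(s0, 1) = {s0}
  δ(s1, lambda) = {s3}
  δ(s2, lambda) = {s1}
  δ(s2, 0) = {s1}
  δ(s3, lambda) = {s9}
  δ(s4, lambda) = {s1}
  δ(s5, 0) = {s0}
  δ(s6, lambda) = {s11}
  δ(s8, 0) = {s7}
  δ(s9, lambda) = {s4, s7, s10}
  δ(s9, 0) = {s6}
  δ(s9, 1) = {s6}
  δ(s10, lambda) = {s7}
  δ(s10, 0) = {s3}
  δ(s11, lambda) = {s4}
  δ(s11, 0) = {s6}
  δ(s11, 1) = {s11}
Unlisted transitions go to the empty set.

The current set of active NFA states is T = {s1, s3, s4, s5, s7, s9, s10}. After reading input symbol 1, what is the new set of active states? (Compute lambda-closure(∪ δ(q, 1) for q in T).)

{s1, s3, s4, s6, s7, s9, s10, s11}

s9 on 1 → {s6}.
No 1-transition from s1, s3, s4, s5, s7, s10.
Union after reading 1: {s6}.
Now take the lambda-closure:
From s6 via lambda: add s11.
From s11 via lambda: add s4.
From s4 via lambda: add s1.
From s1 via lambda: add s3.
From s3 via lambda: add s9.
From s9 via lambda: add s7, s10.
No new states can be added; the closed set is {s1, s3, s4, s6, s7, s9, s10, s11}.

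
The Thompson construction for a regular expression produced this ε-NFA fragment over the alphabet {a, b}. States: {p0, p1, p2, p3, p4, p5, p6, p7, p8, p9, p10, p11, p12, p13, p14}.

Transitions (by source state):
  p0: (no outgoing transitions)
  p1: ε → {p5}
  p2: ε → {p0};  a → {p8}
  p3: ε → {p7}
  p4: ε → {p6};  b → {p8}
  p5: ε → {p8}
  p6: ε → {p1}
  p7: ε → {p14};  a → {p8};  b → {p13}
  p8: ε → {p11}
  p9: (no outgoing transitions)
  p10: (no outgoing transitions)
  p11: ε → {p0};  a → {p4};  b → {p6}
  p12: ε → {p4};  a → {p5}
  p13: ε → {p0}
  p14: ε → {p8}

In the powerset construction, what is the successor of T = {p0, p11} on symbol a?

{p0, p1, p4, p5, p6, p8, p11}

p11 on a → {p4}.
No a-transition from p0.
Union after reading a: {p4}.
Now take the ε-closure:
From p4 via ε: add p6.
From p6 via ε: add p1.
From p1 via ε: add p5.
From p5 via ε: add p8.
From p8 via ε: add p11.
From p11 via ε: add p0.
No new states can be added; the closed set is {p0, p1, p4, p5, p6, p8, p11}.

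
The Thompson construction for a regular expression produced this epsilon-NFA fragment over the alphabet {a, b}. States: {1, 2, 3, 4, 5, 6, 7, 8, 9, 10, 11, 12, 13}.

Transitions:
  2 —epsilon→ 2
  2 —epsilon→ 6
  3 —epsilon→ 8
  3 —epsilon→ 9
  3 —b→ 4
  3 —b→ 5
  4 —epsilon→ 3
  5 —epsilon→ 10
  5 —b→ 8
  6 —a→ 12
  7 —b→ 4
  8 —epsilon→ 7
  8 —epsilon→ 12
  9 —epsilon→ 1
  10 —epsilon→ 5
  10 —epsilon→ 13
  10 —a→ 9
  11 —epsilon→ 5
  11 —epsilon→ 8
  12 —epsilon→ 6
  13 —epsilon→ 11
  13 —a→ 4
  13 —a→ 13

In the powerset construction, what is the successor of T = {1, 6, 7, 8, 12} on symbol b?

{1, 3, 4, 6, 7, 8, 9, 12}

7 on b → {4}.
No b-transition from 1, 6, 8, 12.
Union after reading b: {4}.
Now take the epsilon-closure:
From 4 via epsilon: add 3.
From 3 via epsilon: add 8, 9.
From 8 via epsilon: add 7, 12.
From 9 via epsilon: add 1.
From 12 via epsilon: add 6.
No new states can be added; the closed set is {1, 3, 4, 6, 7, 8, 9, 12}.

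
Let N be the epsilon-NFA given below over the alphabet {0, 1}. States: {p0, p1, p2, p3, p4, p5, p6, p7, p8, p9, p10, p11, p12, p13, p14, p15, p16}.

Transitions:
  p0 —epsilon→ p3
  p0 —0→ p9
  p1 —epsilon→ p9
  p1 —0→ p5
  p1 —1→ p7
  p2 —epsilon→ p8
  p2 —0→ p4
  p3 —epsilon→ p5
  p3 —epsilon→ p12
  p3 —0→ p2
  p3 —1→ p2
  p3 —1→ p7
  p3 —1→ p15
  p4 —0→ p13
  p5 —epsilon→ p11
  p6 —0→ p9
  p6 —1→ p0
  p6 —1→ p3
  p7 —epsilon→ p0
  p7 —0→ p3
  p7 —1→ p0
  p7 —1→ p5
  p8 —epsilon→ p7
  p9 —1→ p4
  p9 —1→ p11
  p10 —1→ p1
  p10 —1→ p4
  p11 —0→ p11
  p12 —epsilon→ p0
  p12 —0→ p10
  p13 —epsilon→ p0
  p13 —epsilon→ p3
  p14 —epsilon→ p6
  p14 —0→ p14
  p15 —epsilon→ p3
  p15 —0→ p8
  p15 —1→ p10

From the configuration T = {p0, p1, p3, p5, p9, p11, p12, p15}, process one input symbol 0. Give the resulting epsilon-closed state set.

{p0, p2, p3, p5, p7, p8, p9, p10, p11, p12}

p0 on 0 → {p9}.
p1 on 0 → {p5}.
p3 on 0 → {p2}.
p11 on 0 → {p11}.
p12 on 0 → {p10}.
p15 on 0 → {p8}.
No 0-transition from p5, p9.
Union after reading 0: {p2, p5, p8, p9, p10, p11}.
Now take the epsilon-closure:
From p8 via epsilon: add p7.
From p7 via epsilon: add p0.
From p0 via epsilon: add p3.
From p3 via epsilon: add p12.
No new states can be added; the closed set is {p0, p2, p3, p5, p7, p8, p9, p10, p11, p12}.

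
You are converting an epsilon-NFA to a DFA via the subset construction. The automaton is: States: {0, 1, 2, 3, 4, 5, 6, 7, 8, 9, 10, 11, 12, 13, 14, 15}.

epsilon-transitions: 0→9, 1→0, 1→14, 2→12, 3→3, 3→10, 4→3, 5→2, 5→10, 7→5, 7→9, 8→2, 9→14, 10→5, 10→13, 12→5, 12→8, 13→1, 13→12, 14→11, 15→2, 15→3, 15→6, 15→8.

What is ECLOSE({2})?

{0, 1, 2, 5, 8, 9, 10, 11, 12, 13, 14}

Start with {2}.
From 2 via epsilon: add 12.
From 12 via epsilon: add 5, 8.
From 5 via epsilon: add 10.
From 10 via epsilon: add 13.
From 13 via epsilon: add 1.
From 1 via epsilon: add 0, 14.
From 0 via epsilon: add 9.
From 14 via epsilon: add 11.
No new states can be added; the closed set is {0, 1, 2, 5, 8, 9, 10, 11, 12, 13, 14}.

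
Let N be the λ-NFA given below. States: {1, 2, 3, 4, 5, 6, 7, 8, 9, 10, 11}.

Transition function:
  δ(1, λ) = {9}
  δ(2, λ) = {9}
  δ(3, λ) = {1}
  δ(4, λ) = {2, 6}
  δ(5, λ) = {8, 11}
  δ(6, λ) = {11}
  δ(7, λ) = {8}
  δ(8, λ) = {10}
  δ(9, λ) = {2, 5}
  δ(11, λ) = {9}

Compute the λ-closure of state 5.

Start with {5}.
From 5 via λ: add 8, 11.
From 8 via λ: add 10.
From 11 via λ: add 9.
From 9 via λ: add 2.
No new states can be added; the closed set is {2, 5, 8, 9, 10, 11}.

{2, 5, 8, 9, 10, 11}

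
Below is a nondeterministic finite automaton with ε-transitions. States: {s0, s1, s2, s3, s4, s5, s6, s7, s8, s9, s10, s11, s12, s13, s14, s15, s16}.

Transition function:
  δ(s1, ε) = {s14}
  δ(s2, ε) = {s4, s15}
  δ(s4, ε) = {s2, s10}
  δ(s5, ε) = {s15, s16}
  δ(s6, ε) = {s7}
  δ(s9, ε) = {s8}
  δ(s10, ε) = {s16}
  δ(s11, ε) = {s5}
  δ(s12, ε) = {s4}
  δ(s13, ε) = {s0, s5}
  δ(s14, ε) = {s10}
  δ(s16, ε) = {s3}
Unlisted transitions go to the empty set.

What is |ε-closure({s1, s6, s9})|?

Start with {s1, s6, s9}.
From s1 via ε: add s14.
From s6 via ε: add s7.
From s9 via ε: add s8.
From s14 via ε: add s10.
From s10 via ε: add s16.
From s16 via ε: add s3.
ε-closure = {s1, s3, s6, s7, s8, s9, s10, s14, s16}, which has 9 states.

9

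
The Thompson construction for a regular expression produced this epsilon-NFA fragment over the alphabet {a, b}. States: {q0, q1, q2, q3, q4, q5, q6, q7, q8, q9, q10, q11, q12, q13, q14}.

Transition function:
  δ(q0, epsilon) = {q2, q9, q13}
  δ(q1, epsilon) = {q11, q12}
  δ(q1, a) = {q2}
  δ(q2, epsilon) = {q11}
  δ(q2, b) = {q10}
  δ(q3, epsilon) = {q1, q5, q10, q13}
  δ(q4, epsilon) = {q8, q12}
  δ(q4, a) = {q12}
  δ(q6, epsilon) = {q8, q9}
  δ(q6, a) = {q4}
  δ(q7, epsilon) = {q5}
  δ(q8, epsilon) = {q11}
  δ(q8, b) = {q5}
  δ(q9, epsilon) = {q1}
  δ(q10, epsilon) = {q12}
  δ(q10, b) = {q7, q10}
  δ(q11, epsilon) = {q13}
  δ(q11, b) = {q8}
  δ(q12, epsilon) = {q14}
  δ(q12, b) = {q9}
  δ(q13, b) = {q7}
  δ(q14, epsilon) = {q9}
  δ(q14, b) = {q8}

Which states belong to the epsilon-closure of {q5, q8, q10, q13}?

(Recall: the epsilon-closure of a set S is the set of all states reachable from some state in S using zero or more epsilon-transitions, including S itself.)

Start with {q5, q8, q10, q13}.
From q8 via epsilon: add q11.
From q10 via epsilon: add q12.
From q12 via epsilon: add q14.
From q14 via epsilon: add q9.
From q9 via epsilon: add q1.
No new states can be added; the closed set is {q1, q5, q8, q9, q10, q11, q12, q13, q14}.

{q1, q5, q8, q9, q10, q11, q12, q13, q14}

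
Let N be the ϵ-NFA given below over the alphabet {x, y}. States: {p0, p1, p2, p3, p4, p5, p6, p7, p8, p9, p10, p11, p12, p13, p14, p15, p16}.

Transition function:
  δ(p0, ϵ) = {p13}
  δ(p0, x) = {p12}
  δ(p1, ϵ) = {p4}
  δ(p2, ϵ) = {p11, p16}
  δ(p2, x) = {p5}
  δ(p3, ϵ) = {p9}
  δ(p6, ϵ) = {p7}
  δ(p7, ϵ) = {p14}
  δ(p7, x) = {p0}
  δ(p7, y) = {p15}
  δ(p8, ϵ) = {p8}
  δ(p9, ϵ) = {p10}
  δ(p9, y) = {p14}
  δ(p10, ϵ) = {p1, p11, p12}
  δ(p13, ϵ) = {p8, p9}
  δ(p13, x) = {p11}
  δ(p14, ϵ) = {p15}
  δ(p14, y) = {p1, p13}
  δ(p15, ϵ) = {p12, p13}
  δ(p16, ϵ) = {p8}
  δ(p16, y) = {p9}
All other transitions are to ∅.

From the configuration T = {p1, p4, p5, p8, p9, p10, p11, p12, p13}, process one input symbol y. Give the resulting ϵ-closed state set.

p9 on y → {p14}.
No y-transition from p1, p4, p5, p8, p10, p11, p12, p13.
Union after reading y: {p14}.
Now take the ϵ-closure:
From p14 via ϵ: add p15.
From p15 via ϵ: add p12, p13.
From p13 via ϵ: add p8, p9.
From p9 via ϵ: add p10.
From p10 via ϵ: add p1, p11.
From p1 via ϵ: add p4.
No new states can be added; the closed set is {p1, p4, p8, p9, p10, p11, p12, p13, p14, p15}.

{p1, p4, p8, p9, p10, p11, p12, p13, p14, p15}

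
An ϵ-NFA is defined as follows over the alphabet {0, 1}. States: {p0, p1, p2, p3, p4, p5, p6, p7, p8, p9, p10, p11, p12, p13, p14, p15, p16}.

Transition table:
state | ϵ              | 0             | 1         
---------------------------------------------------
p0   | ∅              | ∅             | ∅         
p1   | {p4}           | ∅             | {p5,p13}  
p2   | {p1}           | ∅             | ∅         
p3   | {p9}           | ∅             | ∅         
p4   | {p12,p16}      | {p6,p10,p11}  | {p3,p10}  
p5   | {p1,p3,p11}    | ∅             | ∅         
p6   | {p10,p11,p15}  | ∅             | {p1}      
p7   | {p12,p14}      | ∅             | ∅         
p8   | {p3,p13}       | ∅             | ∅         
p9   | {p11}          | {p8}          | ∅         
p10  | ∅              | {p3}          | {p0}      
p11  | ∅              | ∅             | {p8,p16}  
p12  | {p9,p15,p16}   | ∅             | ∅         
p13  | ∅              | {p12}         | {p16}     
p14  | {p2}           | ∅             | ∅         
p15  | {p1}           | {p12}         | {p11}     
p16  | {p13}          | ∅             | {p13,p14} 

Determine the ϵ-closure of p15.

Start with {p15}.
From p15 via ϵ: add p1.
From p1 via ϵ: add p4.
From p4 via ϵ: add p12, p16.
From p12 via ϵ: add p9.
From p16 via ϵ: add p13.
From p9 via ϵ: add p11.
No new states can be added; the closed set is {p1, p4, p9, p11, p12, p13, p15, p16}.

{p1, p4, p9, p11, p12, p13, p15, p16}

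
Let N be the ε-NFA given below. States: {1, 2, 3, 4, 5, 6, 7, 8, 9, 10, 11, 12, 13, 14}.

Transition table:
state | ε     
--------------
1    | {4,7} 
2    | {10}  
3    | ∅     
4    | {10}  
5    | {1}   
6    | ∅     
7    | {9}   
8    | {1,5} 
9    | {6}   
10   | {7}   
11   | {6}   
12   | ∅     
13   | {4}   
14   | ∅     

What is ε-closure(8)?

Start with {8}.
From 8 via ε: add 1, 5.
From 1 via ε: add 4, 7.
From 4 via ε: add 10.
From 7 via ε: add 9.
From 9 via ε: add 6.
No new states can be added; the closed set is {1, 4, 5, 6, 7, 8, 9, 10}.

{1, 4, 5, 6, 7, 8, 9, 10}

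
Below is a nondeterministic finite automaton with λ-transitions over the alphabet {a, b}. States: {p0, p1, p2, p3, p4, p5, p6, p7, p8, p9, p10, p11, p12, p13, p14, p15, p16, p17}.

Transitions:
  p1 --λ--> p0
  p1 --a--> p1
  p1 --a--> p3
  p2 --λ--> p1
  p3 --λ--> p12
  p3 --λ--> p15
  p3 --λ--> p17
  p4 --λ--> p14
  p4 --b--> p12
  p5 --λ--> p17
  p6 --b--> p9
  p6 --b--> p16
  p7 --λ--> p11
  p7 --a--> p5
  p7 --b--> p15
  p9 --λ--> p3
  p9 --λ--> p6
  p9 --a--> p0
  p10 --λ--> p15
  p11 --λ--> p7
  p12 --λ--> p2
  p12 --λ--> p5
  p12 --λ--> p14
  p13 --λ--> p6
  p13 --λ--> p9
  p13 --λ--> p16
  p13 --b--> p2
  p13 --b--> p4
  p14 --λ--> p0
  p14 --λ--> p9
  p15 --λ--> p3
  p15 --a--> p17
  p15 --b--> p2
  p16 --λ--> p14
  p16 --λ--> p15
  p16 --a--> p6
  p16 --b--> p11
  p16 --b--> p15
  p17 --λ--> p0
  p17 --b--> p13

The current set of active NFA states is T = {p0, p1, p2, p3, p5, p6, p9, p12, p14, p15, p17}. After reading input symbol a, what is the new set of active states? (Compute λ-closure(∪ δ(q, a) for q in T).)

{p0, p1, p2, p3, p5, p6, p9, p12, p14, p15, p17}

p1 on a → {p1, p3}.
p9 on a → {p0}.
p15 on a → {p17}.
No a-transition from p0, p2, p3, p5, p6, p12, p14, p17.
Union after reading a: {p0, p1, p3, p17}.
Now take the λ-closure:
From p3 via λ: add p12, p15.
From p12 via λ: add p2, p5, p14.
From p14 via λ: add p9.
From p9 via λ: add p6.
No new states can be added; the closed set is {p0, p1, p2, p3, p5, p6, p9, p12, p14, p15, p17}.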